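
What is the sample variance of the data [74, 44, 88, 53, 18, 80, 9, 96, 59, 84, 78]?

819.8909

Step 1: Compute the mean: (74 + 44 + 88 + 53 + 18 + 80 + 9 + 96 + 59 + 84 + 78) / 11 = 62.0909
Step 2: Compute squared deviations from the mean:
  (74 - 62.0909)^2 = 141.8264
  (44 - 62.0909)^2 = 327.281
  (88 - 62.0909)^2 = 671.281
  (53 - 62.0909)^2 = 82.6446
  (18 - 62.0909)^2 = 1944.0083
  (80 - 62.0909)^2 = 320.7355
  (9 - 62.0909)^2 = 2818.6446
  (96 - 62.0909)^2 = 1149.8264
  (59 - 62.0909)^2 = 9.5537
  (84 - 62.0909)^2 = 480.0083
  (78 - 62.0909)^2 = 253.0992
Step 3: Sum of squared deviations = 8198.9091
Step 4: Sample variance = 8198.9091 / 10 = 819.8909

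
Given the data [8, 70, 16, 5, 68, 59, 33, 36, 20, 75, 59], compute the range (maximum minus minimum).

70

Step 1: Identify the maximum value: max = 75
Step 2: Identify the minimum value: min = 5
Step 3: Range = max - min = 75 - 5 = 70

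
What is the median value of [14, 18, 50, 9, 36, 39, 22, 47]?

29

Step 1: Sort the data in ascending order: [9, 14, 18, 22, 36, 39, 47, 50]
Step 2: The number of values is n = 8.
Step 3: Since n is even, the median is the average of positions 4 and 5:
  Median = (22 + 36) / 2 = 29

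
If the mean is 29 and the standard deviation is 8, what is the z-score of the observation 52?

2.875

Step 1: Recall the z-score formula: z = (x - mu) / sigma
Step 2: Substitute values: z = (52 - 29) / 8
Step 3: z = 23 / 8 = 2.875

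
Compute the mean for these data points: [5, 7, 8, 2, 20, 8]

8.3333

Step 1: Sum all values: 5 + 7 + 8 + 2 + 20 + 8 = 50
Step 2: Count the number of values: n = 6
Step 3: Mean = sum / n = 50 / 6 = 8.3333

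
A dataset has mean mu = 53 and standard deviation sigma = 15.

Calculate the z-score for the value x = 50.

-0.2

Step 1: Recall the z-score formula: z = (x - mu) / sigma
Step 2: Substitute values: z = (50 - 53) / 15
Step 3: z = -3 / 15 = -0.2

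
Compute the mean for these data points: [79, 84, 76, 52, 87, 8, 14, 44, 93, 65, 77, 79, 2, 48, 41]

56.6

Step 1: Sum all values: 79 + 84 + 76 + 52 + 87 + 8 + 14 + 44 + 93 + 65 + 77 + 79 + 2 + 48 + 41 = 849
Step 2: Count the number of values: n = 15
Step 3: Mean = sum / n = 849 / 15 = 56.6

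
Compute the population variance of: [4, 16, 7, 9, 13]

18.16

Step 1: Compute the mean: (4 + 16 + 7 + 9 + 13) / 5 = 9.8
Step 2: Compute squared deviations from the mean:
  (4 - 9.8)^2 = 33.64
  (16 - 9.8)^2 = 38.44
  (7 - 9.8)^2 = 7.84
  (9 - 9.8)^2 = 0.64
  (13 - 9.8)^2 = 10.24
Step 3: Sum of squared deviations = 90.8
Step 4: Population variance = 90.8 / 5 = 18.16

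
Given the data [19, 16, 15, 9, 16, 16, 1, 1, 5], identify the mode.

16

Step 1: Count the frequency of each value:
  1: appears 2 time(s)
  5: appears 1 time(s)
  9: appears 1 time(s)
  15: appears 1 time(s)
  16: appears 3 time(s)
  19: appears 1 time(s)
Step 2: The value 16 appears most frequently (3 times).
Step 3: Mode = 16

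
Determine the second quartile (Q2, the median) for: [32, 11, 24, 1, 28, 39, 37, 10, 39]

28

Step 1: Sort the data: [1, 10, 11, 24, 28, 32, 37, 39, 39]
Step 2: n = 9
Step 3: Q2 is the median. Since n is odd, it is the middle value at position 5: 28
Step 4: Q2 = 28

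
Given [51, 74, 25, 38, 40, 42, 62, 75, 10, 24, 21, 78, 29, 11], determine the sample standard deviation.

23.392

Step 1: Compute the mean: 41.4286
Step 2: Sum of squared deviations from the mean: 7113.4286
Step 3: Sample variance = 7113.4286 / 13 = 547.1868
Step 4: Standard deviation = sqrt(547.1868) = 23.392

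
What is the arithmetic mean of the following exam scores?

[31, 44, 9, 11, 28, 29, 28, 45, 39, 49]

31.3

Step 1: Sum all values: 31 + 44 + 9 + 11 + 28 + 29 + 28 + 45 + 39 + 49 = 313
Step 2: Count the number of values: n = 10
Step 3: Mean = sum / n = 313 / 10 = 31.3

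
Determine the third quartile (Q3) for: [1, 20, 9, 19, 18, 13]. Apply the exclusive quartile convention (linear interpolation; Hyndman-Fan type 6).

19.25

Step 1: Sort the data: [1, 9, 13, 18, 19, 20]
Step 2: n = 6
Step 3: Using the exclusive quartile method:
  Q1 = 7
  Q2 (median) = 15.5
  Q3 = 19.25
  IQR = Q3 - Q1 = 19.25 - 7 = 12.25
Step 4: Q3 = 19.25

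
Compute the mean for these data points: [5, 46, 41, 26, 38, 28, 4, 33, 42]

29.2222

Step 1: Sum all values: 5 + 46 + 41 + 26 + 38 + 28 + 4 + 33 + 42 = 263
Step 2: Count the number of values: n = 9
Step 3: Mean = sum / n = 263 / 9 = 29.2222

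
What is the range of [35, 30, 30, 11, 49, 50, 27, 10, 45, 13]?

40

Step 1: Identify the maximum value: max = 50
Step 2: Identify the minimum value: min = 10
Step 3: Range = max - min = 50 - 10 = 40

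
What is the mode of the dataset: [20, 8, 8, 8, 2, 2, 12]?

8

Step 1: Count the frequency of each value:
  2: appears 2 time(s)
  8: appears 3 time(s)
  12: appears 1 time(s)
  20: appears 1 time(s)
Step 2: The value 8 appears most frequently (3 times).
Step 3: Mode = 8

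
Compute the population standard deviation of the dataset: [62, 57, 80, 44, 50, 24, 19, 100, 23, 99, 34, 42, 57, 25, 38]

25.2097

Step 1: Compute the mean: 50.2667
Step 2: Sum of squared deviations from the mean: 9532.9333
Step 3: Population variance = 9532.9333 / 15 = 635.5289
Step 4: Standard deviation = sqrt(635.5289) = 25.2097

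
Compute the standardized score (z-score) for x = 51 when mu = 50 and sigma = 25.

0.04

Step 1: Recall the z-score formula: z = (x - mu) / sigma
Step 2: Substitute values: z = (51 - 50) / 25
Step 3: z = 1 / 25 = 0.04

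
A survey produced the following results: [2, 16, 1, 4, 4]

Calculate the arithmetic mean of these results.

5.4

Step 1: Sum all values: 2 + 16 + 1 + 4 + 4 = 27
Step 2: Count the number of values: n = 5
Step 3: Mean = sum / n = 27 / 5 = 5.4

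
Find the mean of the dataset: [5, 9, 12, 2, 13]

8.2

Step 1: Sum all values: 5 + 9 + 12 + 2 + 13 = 41
Step 2: Count the number of values: n = 5
Step 3: Mean = sum / n = 41 / 5 = 8.2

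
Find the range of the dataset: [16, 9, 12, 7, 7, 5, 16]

11

Step 1: Identify the maximum value: max = 16
Step 2: Identify the minimum value: min = 5
Step 3: Range = max - min = 16 - 5 = 11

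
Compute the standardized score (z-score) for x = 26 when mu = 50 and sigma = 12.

-2

Step 1: Recall the z-score formula: z = (x - mu) / sigma
Step 2: Substitute values: z = (26 - 50) / 12
Step 3: z = -24 / 12 = -2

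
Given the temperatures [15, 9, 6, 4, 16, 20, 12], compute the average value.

11.7143

Step 1: Sum all values: 15 + 9 + 6 + 4 + 16 + 20 + 12 = 82
Step 2: Count the number of values: n = 7
Step 3: Mean = sum / n = 82 / 7 = 11.7143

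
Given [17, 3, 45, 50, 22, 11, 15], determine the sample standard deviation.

17.5946

Step 1: Compute the mean: 23.2857
Step 2: Sum of squared deviations from the mean: 1857.4286
Step 3: Sample variance = 1857.4286 / 6 = 309.5714
Step 4: Standard deviation = sqrt(309.5714) = 17.5946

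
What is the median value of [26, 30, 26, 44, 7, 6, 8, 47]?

26

Step 1: Sort the data in ascending order: [6, 7, 8, 26, 26, 30, 44, 47]
Step 2: The number of values is n = 8.
Step 3: Since n is even, the median is the average of positions 4 and 5:
  Median = (26 + 26) / 2 = 26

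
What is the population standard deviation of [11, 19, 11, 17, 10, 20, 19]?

4.0958

Step 1: Compute the mean: 15.2857
Step 2: Sum of squared deviations from the mean: 117.4286
Step 3: Population variance = 117.4286 / 7 = 16.7755
Step 4: Standard deviation = sqrt(16.7755) = 4.0958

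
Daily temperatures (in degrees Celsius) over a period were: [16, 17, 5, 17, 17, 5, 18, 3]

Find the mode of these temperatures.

17

Step 1: Count the frequency of each value:
  3: appears 1 time(s)
  5: appears 2 time(s)
  16: appears 1 time(s)
  17: appears 3 time(s)
  18: appears 1 time(s)
Step 2: The value 17 appears most frequently (3 times).
Step 3: Mode = 17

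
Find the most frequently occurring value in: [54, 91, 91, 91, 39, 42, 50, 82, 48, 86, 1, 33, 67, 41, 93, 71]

91

Step 1: Count the frequency of each value:
  1: appears 1 time(s)
  33: appears 1 time(s)
  39: appears 1 time(s)
  41: appears 1 time(s)
  42: appears 1 time(s)
  48: appears 1 time(s)
  50: appears 1 time(s)
  54: appears 1 time(s)
  67: appears 1 time(s)
  71: appears 1 time(s)
  82: appears 1 time(s)
  86: appears 1 time(s)
  91: appears 3 time(s)
  93: appears 1 time(s)
Step 2: The value 91 appears most frequently (3 times).
Step 3: Mode = 91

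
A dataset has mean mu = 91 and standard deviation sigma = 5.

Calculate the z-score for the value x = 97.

1.2

Step 1: Recall the z-score formula: z = (x - mu) / sigma
Step 2: Substitute values: z = (97 - 91) / 5
Step 3: z = 6 / 5 = 1.2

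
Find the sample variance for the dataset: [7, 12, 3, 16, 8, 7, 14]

20.9524

Step 1: Compute the mean: (7 + 12 + 3 + 16 + 8 + 7 + 14) / 7 = 9.5714
Step 2: Compute squared deviations from the mean:
  (7 - 9.5714)^2 = 6.6122
  (12 - 9.5714)^2 = 5.898
  (3 - 9.5714)^2 = 43.1837
  (16 - 9.5714)^2 = 41.3265
  (8 - 9.5714)^2 = 2.4694
  (7 - 9.5714)^2 = 6.6122
  (14 - 9.5714)^2 = 19.6122
Step 3: Sum of squared deviations = 125.7143
Step 4: Sample variance = 125.7143 / 6 = 20.9524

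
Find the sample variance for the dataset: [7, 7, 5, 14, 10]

12.3

Step 1: Compute the mean: (7 + 7 + 5 + 14 + 10) / 5 = 8.6
Step 2: Compute squared deviations from the mean:
  (7 - 8.6)^2 = 2.56
  (7 - 8.6)^2 = 2.56
  (5 - 8.6)^2 = 12.96
  (14 - 8.6)^2 = 29.16
  (10 - 8.6)^2 = 1.96
Step 3: Sum of squared deviations = 49.2
Step 4: Sample variance = 49.2 / 4 = 12.3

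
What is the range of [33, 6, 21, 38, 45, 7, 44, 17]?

39

Step 1: Identify the maximum value: max = 45
Step 2: Identify the minimum value: min = 6
Step 3: Range = max - min = 45 - 6 = 39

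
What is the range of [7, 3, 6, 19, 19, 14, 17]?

16

Step 1: Identify the maximum value: max = 19
Step 2: Identify the minimum value: min = 3
Step 3: Range = max - min = 19 - 3 = 16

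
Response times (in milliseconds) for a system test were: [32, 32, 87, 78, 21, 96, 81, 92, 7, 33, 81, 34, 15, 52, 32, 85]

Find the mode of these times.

32

Step 1: Count the frequency of each value:
  7: appears 1 time(s)
  15: appears 1 time(s)
  21: appears 1 time(s)
  32: appears 3 time(s)
  33: appears 1 time(s)
  34: appears 1 time(s)
  52: appears 1 time(s)
  78: appears 1 time(s)
  81: appears 2 time(s)
  85: appears 1 time(s)
  87: appears 1 time(s)
  92: appears 1 time(s)
  96: appears 1 time(s)
Step 2: The value 32 appears most frequently (3 times).
Step 3: Mode = 32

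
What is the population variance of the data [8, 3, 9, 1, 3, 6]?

8.3333

Step 1: Compute the mean: (8 + 3 + 9 + 1 + 3 + 6) / 6 = 5
Step 2: Compute squared deviations from the mean:
  (8 - 5)^2 = 9
  (3 - 5)^2 = 4
  (9 - 5)^2 = 16
  (1 - 5)^2 = 16
  (3 - 5)^2 = 4
  (6 - 5)^2 = 1
Step 3: Sum of squared deviations = 50
Step 4: Population variance = 50 / 6 = 8.3333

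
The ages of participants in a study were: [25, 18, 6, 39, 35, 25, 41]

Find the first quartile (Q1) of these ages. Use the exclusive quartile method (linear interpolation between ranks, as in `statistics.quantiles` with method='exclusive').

18

Step 1: Sort the data: [6, 18, 25, 25, 35, 39, 41]
Step 2: n = 7
Step 3: Using the exclusive quartile method:
  Q1 = 18
  Q2 (median) = 25
  Q3 = 39
  IQR = Q3 - Q1 = 39 - 18 = 21
Step 4: Q1 = 18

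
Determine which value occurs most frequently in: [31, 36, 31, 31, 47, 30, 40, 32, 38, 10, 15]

31

Step 1: Count the frequency of each value:
  10: appears 1 time(s)
  15: appears 1 time(s)
  30: appears 1 time(s)
  31: appears 3 time(s)
  32: appears 1 time(s)
  36: appears 1 time(s)
  38: appears 1 time(s)
  40: appears 1 time(s)
  47: appears 1 time(s)
Step 2: The value 31 appears most frequently (3 times).
Step 3: Mode = 31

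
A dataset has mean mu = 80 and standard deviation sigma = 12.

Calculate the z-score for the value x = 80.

0

Step 1: Recall the z-score formula: z = (x - mu) / sigma
Step 2: Substitute values: z = (80 - 80) / 12
Step 3: z = 0 / 12 = 0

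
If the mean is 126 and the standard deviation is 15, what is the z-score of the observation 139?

0.8667

Step 1: Recall the z-score formula: z = (x - mu) / sigma
Step 2: Substitute values: z = (139 - 126) / 15
Step 3: z = 13 / 15 = 0.8667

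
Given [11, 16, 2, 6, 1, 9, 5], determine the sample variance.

27.8095

Step 1: Compute the mean: (11 + 16 + 2 + 6 + 1 + 9 + 5) / 7 = 7.1429
Step 2: Compute squared deviations from the mean:
  (11 - 7.1429)^2 = 14.8776
  (16 - 7.1429)^2 = 78.449
  (2 - 7.1429)^2 = 26.449
  (6 - 7.1429)^2 = 1.3061
  (1 - 7.1429)^2 = 37.7347
  (9 - 7.1429)^2 = 3.449
  (5 - 7.1429)^2 = 4.5918
Step 3: Sum of squared deviations = 166.8571
Step 4: Sample variance = 166.8571 / 6 = 27.8095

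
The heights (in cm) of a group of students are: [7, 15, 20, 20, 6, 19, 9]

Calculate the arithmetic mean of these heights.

13.7143

Step 1: Sum all values: 7 + 15 + 20 + 20 + 6 + 19 + 9 = 96
Step 2: Count the number of values: n = 7
Step 3: Mean = sum / n = 96 / 7 = 13.7143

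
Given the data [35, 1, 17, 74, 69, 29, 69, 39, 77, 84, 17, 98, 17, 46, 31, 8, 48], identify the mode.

17

Step 1: Count the frequency of each value:
  1: appears 1 time(s)
  8: appears 1 time(s)
  17: appears 3 time(s)
  29: appears 1 time(s)
  31: appears 1 time(s)
  35: appears 1 time(s)
  39: appears 1 time(s)
  46: appears 1 time(s)
  48: appears 1 time(s)
  69: appears 2 time(s)
  74: appears 1 time(s)
  77: appears 1 time(s)
  84: appears 1 time(s)
  98: appears 1 time(s)
Step 2: The value 17 appears most frequently (3 times).
Step 3: Mode = 17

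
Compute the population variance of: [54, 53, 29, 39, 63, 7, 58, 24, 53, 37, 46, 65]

277.6667

Step 1: Compute the mean: (54 + 53 + 29 + 39 + 63 + 7 + 58 + 24 + 53 + 37 + 46 + 65) / 12 = 44
Step 2: Compute squared deviations from the mean:
  (54 - 44)^2 = 100
  (53 - 44)^2 = 81
  (29 - 44)^2 = 225
  (39 - 44)^2 = 25
  (63 - 44)^2 = 361
  (7 - 44)^2 = 1369
  (58 - 44)^2 = 196
  (24 - 44)^2 = 400
  (53 - 44)^2 = 81
  (37 - 44)^2 = 49
  (46 - 44)^2 = 4
  (65 - 44)^2 = 441
Step 3: Sum of squared deviations = 3332
Step 4: Population variance = 3332 / 12 = 277.6667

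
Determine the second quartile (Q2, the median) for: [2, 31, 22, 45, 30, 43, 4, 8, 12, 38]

26

Step 1: Sort the data: [2, 4, 8, 12, 22, 30, 31, 38, 43, 45]
Step 2: n = 10
Step 3: Q2 is the median. Since n is even, it is the average of the values at positions 5 and 6:
  Q2 = (22 + 30) / 2 = 26
Step 4: Q2 = 26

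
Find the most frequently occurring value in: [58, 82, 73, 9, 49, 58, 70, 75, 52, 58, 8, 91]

58

Step 1: Count the frequency of each value:
  8: appears 1 time(s)
  9: appears 1 time(s)
  49: appears 1 time(s)
  52: appears 1 time(s)
  58: appears 3 time(s)
  70: appears 1 time(s)
  73: appears 1 time(s)
  75: appears 1 time(s)
  82: appears 1 time(s)
  91: appears 1 time(s)
Step 2: The value 58 appears most frequently (3 times).
Step 3: Mode = 58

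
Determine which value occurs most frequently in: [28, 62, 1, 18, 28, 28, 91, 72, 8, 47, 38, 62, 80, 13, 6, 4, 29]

28

Step 1: Count the frequency of each value:
  1: appears 1 time(s)
  4: appears 1 time(s)
  6: appears 1 time(s)
  8: appears 1 time(s)
  13: appears 1 time(s)
  18: appears 1 time(s)
  28: appears 3 time(s)
  29: appears 1 time(s)
  38: appears 1 time(s)
  47: appears 1 time(s)
  62: appears 2 time(s)
  72: appears 1 time(s)
  80: appears 1 time(s)
  91: appears 1 time(s)
Step 2: The value 28 appears most frequently (3 times).
Step 3: Mode = 28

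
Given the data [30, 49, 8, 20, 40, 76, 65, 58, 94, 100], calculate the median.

53.5

Step 1: Sort the data in ascending order: [8, 20, 30, 40, 49, 58, 65, 76, 94, 100]
Step 2: The number of values is n = 10.
Step 3: Since n is even, the median is the average of positions 5 and 6:
  Median = (49 + 58) / 2 = 53.5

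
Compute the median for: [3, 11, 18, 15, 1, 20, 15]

15

Step 1: Sort the data in ascending order: [1, 3, 11, 15, 15, 18, 20]
Step 2: The number of values is n = 7.
Step 3: Since n is odd, the median is the middle value at position 4: 15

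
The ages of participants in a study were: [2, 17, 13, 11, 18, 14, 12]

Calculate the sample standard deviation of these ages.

5.2554

Step 1: Compute the mean: 12.4286
Step 2: Sum of squared deviations from the mean: 165.7143
Step 3: Sample variance = 165.7143 / 6 = 27.619
Step 4: Standard deviation = sqrt(27.619) = 5.2554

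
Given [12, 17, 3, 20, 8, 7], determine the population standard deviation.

5.8713

Step 1: Compute the mean: 11.1667
Step 2: Sum of squared deviations from the mean: 206.8333
Step 3: Population variance = 206.8333 / 6 = 34.4722
Step 4: Standard deviation = sqrt(34.4722) = 5.8713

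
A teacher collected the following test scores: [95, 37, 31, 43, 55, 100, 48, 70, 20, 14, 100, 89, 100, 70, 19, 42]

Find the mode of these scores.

100

Step 1: Count the frequency of each value:
  14: appears 1 time(s)
  19: appears 1 time(s)
  20: appears 1 time(s)
  31: appears 1 time(s)
  37: appears 1 time(s)
  42: appears 1 time(s)
  43: appears 1 time(s)
  48: appears 1 time(s)
  55: appears 1 time(s)
  70: appears 2 time(s)
  89: appears 1 time(s)
  95: appears 1 time(s)
  100: appears 3 time(s)
Step 2: The value 100 appears most frequently (3 times).
Step 3: Mode = 100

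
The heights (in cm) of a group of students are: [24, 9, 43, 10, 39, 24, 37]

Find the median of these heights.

24

Step 1: Sort the data in ascending order: [9, 10, 24, 24, 37, 39, 43]
Step 2: The number of values is n = 7.
Step 3: Since n is odd, the median is the middle value at position 4: 24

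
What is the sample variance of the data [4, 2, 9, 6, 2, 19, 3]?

36.9524

Step 1: Compute the mean: (4 + 2 + 9 + 6 + 2 + 19 + 3) / 7 = 6.4286
Step 2: Compute squared deviations from the mean:
  (4 - 6.4286)^2 = 5.898
  (2 - 6.4286)^2 = 19.6122
  (9 - 6.4286)^2 = 6.6122
  (6 - 6.4286)^2 = 0.1837
  (2 - 6.4286)^2 = 19.6122
  (19 - 6.4286)^2 = 158.0408
  (3 - 6.4286)^2 = 11.7551
Step 3: Sum of squared deviations = 221.7143
Step 4: Sample variance = 221.7143 / 6 = 36.9524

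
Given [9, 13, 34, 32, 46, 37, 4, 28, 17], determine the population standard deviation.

13.4421

Step 1: Compute the mean: 24.4444
Step 2: Sum of squared deviations from the mean: 1626.2222
Step 3: Population variance = 1626.2222 / 9 = 180.6914
Step 4: Standard deviation = sqrt(180.6914) = 13.4421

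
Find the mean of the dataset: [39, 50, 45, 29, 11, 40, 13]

32.4286

Step 1: Sum all values: 39 + 50 + 45 + 29 + 11 + 40 + 13 = 227
Step 2: Count the number of values: n = 7
Step 3: Mean = sum / n = 227 / 7 = 32.4286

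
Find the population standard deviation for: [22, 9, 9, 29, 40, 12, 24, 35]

11.0793

Step 1: Compute the mean: 22.5
Step 2: Sum of squared deviations from the mean: 982
Step 3: Population variance = 982 / 8 = 122.75
Step 4: Standard deviation = sqrt(122.75) = 11.0793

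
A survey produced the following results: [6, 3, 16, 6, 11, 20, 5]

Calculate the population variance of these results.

34.5306

Step 1: Compute the mean: (6 + 3 + 16 + 6 + 11 + 20 + 5) / 7 = 9.5714
Step 2: Compute squared deviations from the mean:
  (6 - 9.5714)^2 = 12.7551
  (3 - 9.5714)^2 = 43.1837
  (16 - 9.5714)^2 = 41.3265
  (6 - 9.5714)^2 = 12.7551
  (11 - 9.5714)^2 = 2.0408
  (20 - 9.5714)^2 = 108.7551
  (5 - 9.5714)^2 = 20.898
Step 3: Sum of squared deviations = 241.7143
Step 4: Population variance = 241.7143 / 7 = 34.5306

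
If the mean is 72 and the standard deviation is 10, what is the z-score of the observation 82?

1

Step 1: Recall the z-score formula: z = (x - mu) / sigma
Step 2: Substitute values: z = (82 - 72) / 10
Step 3: z = 10 / 10 = 1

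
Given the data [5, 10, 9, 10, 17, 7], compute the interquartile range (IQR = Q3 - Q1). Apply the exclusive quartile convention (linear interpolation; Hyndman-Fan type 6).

5.25

Step 1: Sort the data: [5, 7, 9, 10, 10, 17]
Step 2: n = 6
Step 3: Using the exclusive quartile method:
  Q1 = 6.5
  Q2 (median) = 9.5
  Q3 = 11.75
  IQR = Q3 - Q1 = 11.75 - 6.5 = 5.25
Step 4: IQR = 5.25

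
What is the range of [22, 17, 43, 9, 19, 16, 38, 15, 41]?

34

Step 1: Identify the maximum value: max = 43
Step 2: Identify the minimum value: min = 9
Step 3: Range = max - min = 43 - 9 = 34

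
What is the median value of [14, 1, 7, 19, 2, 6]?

6.5

Step 1: Sort the data in ascending order: [1, 2, 6, 7, 14, 19]
Step 2: The number of values is n = 6.
Step 3: Since n is even, the median is the average of positions 3 and 4:
  Median = (6 + 7) / 2 = 6.5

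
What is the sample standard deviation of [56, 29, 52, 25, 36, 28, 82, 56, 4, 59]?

22.3858

Step 1: Compute the mean: 42.7
Step 2: Sum of squared deviations from the mean: 4510.1
Step 3: Sample variance = 4510.1 / 9 = 501.1222
Step 4: Standard deviation = sqrt(501.1222) = 22.3858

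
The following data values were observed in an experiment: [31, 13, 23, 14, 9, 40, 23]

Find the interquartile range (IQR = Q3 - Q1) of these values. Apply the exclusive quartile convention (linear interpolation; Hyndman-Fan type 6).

18

Step 1: Sort the data: [9, 13, 14, 23, 23, 31, 40]
Step 2: n = 7
Step 3: Using the exclusive quartile method:
  Q1 = 13
  Q2 (median) = 23
  Q3 = 31
  IQR = Q3 - Q1 = 31 - 13 = 18
Step 4: IQR = 18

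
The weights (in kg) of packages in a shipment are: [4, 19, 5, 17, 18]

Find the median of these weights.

17

Step 1: Sort the data in ascending order: [4, 5, 17, 18, 19]
Step 2: The number of values is n = 5.
Step 3: Since n is odd, the median is the middle value at position 3: 17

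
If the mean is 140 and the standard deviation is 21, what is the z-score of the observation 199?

2.8095

Step 1: Recall the z-score formula: z = (x - mu) / sigma
Step 2: Substitute values: z = (199 - 140) / 21
Step 3: z = 59 / 21 = 2.8095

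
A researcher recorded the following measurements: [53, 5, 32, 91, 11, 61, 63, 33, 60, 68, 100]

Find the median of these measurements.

60

Step 1: Sort the data in ascending order: [5, 11, 32, 33, 53, 60, 61, 63, 68, 91, 100]
Step 2: The number of values is n = 11.
Step 3: Since n is odd, the median is the middle value at position 6: 60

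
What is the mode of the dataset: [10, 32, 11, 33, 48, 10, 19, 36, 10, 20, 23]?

10

Step 1: Count the frequency of each value:
  10: appears 3 time(s)
  11: appears 1 time(s)
  19: appears 1 time(s)
  20: appears 1 time(s)
  23: appears 1 time(s)
  32: appears 1 time(s)
  33: appears 1 time(s)
  36: appears 1 time(s)
  48: appears 1 time(s)
Step 2: The value 10 appears most frequently (3 times).
Step 3: Mode = 10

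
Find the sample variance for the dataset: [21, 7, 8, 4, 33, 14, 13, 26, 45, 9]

174

Step 1: Compute the mean: (21 + 7 + 8 + 4 + 33 + 14 + 13 + 26 + 45 + 9) / 10 = 18
Step 2: Compute squared deviations from the mean:
  (21 - 18)^2 = 9
  (7 - 18)^2 = 121
  (8 - 18)^2 = 100
  (4 - 18)^2 = 196
  (33 - 18)^2 = 225
  (14 - 18)^2 = 16
  (13 - 18)^2 = 25
  (26 - 18)^2 = 64
  (45 - 18)^2 = 729
  (9 - 18)^2 = 81
Step 3: Sum of squared deviations = 1566
Step 4: Sample variance = 1566 / 9 = 174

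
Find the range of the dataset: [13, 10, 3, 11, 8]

10

Step 1: Identify the maximum value: max = 13
Step 2: Identify the minimum value: min = 3
Step 3: Range = max - min = 13 - 3 = 10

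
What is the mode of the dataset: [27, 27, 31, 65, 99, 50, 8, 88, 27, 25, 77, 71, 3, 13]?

27

Step 1: Count the frequency of each value:
  3: appears 1 time(s)
  8: appears 1 time(s)
  13: appears 1 time(s)
  25: appears 1 time(s)
  27: appears 3 time(s)
  31: appears 1 time(s)
  50: appears 1 time(s)
  65: appears 1 time(s)
  71: appears 1 time(s)
  77: appears 1 time(s)
  88: appears 1 time(s)
  99: appears 1 time(s)
Step 2: The value 27 appears most frequently (3 times).
Step 3: Mode = 27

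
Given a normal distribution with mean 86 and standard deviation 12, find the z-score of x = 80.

-0.5

Step 1: Recall the z-score formula: z = (x - mu) / sigma
Step 2: Substitute values: z = (80 - 86) / 12
Step 3: z = -6 / 12 = -0.5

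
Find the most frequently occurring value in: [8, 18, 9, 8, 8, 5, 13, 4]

8

Step 1: Count the frequency of each value:
  4: appears 1 time(s)
  5: appears 1 time(s)
  8: appears 3 time(s)
  9: appears 1 time(s)
  13: appears 1 time(s)
  18: appears 1 time(s)
Step 2: The value 8 appears most frequently (3 times).
Step 3: Mode = 8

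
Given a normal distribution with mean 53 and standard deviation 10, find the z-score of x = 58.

0.5

Step 1: Recall the z-score formula: z = (x - mu) / sigma
Step 2: Substitute values: z = (58 - 53) / 10
Step 3: z = 5 / 10 = 0.5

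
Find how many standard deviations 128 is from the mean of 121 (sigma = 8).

0.875

Step 1: Recall the z-score formula: z = (x - mu) / sigma
Step 2: Substitute values: z = (128 - 121) / 8
Step 3: z = 7 / 8 = 0.875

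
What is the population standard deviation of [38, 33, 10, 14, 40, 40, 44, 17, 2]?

14.7732

Step 1: Compute the mean: 26.4444
Step 2: Sum of squared deviations from the mean: 1964.2222
Step 3: Population variance = 1964.2222 / 9 = 218.2469
Step 4: Standard deviation = sqrt(218.2469) = 14.7732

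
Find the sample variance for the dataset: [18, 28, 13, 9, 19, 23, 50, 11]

173.4107

Step 1: Compute the mean: (18 + 28 + 13 + 9 + 19 + 23 + 50 + 11) / 8 = 21.375
Step 2: Compute squared deviations from the mean:
  (18 - 21.375)^2 = 11.3906
  (28 - 21.375)^2 = 43.8906
  (13 - 21.375)^2 = 70.1406
  (9 - 21.375)^2 = 153.1406
  (19 - 21.375)^2 = 5.6406
  (23 - 21.375)^2 = 2.6406
  (50 - 21.375)^2 = 819.3906
  (11 - 21.375)^2 = 107.6406
Step 3: Sum of squared deviations = 1213.875
Step 4: Sample variance = 1213.875 / 7 = 173.4107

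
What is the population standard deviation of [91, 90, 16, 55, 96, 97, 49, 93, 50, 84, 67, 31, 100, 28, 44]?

27.798

Step 1: Compute the mean: 66.0667
Step 2: Sum of squared deviations from the mean: 11590.9333
Step 3: Population variance = 11590.9333 / 15 = 772.7289
Step 4: Standard deviation = sqrt(772.7289) = 27.798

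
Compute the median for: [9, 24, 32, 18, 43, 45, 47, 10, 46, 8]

28

Step 1: Sort the data in ascending order: [8, 9, 10, 18, 24, 32, 43, 45, 46, 47]
Step 2: The number of values is n = 10.
Step 3: Since n is even, the median is the average of positions 5 and 6:
  Median = (24 + 32) / 2 = 28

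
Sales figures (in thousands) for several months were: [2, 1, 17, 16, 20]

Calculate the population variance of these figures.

64.56

Step 1: Compute the mean: (2 + 1 + 17 + 16 + 20) / 5 = 11.2
Step 2: Compute squared deviations from the mean:
  (2 - 11.2)^2 = 84.64
  (1 - 11.2)^2 = 104.04
  (17 - 11.2)^2 = 33.64
  (16 - 11.2)^2 = 23.04
  (20 - 11.2)^2 = 77.44
Step 3: Sum of squared deviations = 322.8
Step 4: Population variance = 322.8 / 5 = 64.56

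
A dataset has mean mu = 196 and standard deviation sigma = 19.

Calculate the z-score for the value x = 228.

1.6842

Step 1: Recall the z-score formula: z = (x - mu) / sigma
Step 2: Substitute values: z = (228 - 196) / 19
Step 3: z = 32 / 19 = 1.6842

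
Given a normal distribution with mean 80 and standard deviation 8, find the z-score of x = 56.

-3

Step 1: Recall the z-score formula: z = (x - mu) / sigma
Step 2: Substitute values: z = (56 - 80) / 8
Step 3: z = -24 / 8 = -3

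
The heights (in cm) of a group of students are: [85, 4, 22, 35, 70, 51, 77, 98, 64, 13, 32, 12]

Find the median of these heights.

43

Step 1: Sort the data in ascending order: [4, 12, 13, 22, 32, 35, 51, 64, 70, 77, 85, 98]
Step 2: The number of values is n = 12.
Step 3: Since n is even, the median is the average of positions 6 and 7:
  Median = (35 + 51) / 2 = 43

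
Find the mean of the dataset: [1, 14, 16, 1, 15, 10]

9.5

Step 1: Sum all values: 1 + 14 + 16 + 1 + 15 + 10 = 57
Step 2: Count the number of values: n = 6
Step 3: Mean = sum / n = 57 / 6 = 9.5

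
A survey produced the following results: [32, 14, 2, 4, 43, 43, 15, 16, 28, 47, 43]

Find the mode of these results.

43

Step 1: Count the frequency of each value:
  2: appears 1 time(s)
  4: appears 1 time(s)
  14: appears 1 time(s)
  15: appears 1 time(s)
  16: appears 1 time(s)
  28: appears 1 time(s)
  32: appears 1 time(s)
  43: appears 3 time(s)
  47: appears 1 time(s)
Step 2: The value 43 appears most frequently (3 times).
Step 3: Mode = 43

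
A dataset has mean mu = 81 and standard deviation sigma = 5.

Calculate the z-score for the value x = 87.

1.2

Step 1: Recall the z-score formula: z = (x - mu) / sigma
Step 2: Substitute values: z = (87 - 81) / 5
Step 3: z = 6 / 5 = 1.2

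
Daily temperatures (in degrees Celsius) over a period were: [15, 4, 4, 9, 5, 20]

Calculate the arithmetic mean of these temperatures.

9.5

Step 1: Sum all values: 15 + 4 + 4 + 9 + 5 + 20 = 57
Step 2: Count the number of values: n = 6
Step 3: Mean = sum / n = 57 / 6 = 9.5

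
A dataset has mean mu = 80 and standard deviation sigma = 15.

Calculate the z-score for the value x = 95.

1

Step 1: Recall the z-score formula: z = (x - mu) / sigma
Step 2: Substitute values: z = (95 - 80) / 15
Step 3: z = 15 / 15 = 1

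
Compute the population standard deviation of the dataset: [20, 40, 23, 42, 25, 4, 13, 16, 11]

12.0103

Step 1: Compute the mean: 21.5556
Step 2: Sum of squared deviations from the mean: 1298.2222
Step 3: Population variance = 1298.2222 / 9 = 144.2469
Step 4: Standard deviation = sqrt(144.2469) = 12.0103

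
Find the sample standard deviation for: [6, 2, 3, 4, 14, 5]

4.3205

Step 1: Compute the mean: 5.6667
Step 2: Sum of squared deviations from the mean: 93.3333
Step 3: Sample variance = 93.3333 / 5 = 18.6667
Step 4: Standard deviation = sqrt(18.6667) = 4.3205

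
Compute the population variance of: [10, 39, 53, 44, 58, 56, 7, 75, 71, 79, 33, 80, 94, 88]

689.3112

Step 1: Compute the mean: (10 + 39 + 53 + 44 + 58 + 56 + 7 + 75 + 71 + 79 + 33 + 80 + 94 + 88) / 14 = 56.2143
Step 2: Compute squared deviations from the mean:
  (10 - 56.2143)^2 = 2135.7602
  (39 - 56.2143)^2 = 296.3316
  (53 - 56.2143)^2 = 10.3316
  (44 - 56.2143)^2 = 149.1888
  (58 - 56.2143)^2 = 3.1888
  (56 - 56.2143)^2 = 0.0459
  (7 - 56.2143)^2 = 2422.0459
  (75 - 56.2143)^2 = 352.9031
  (71 - 56.2143)^2 = 218.6173
  (79 - 56.2143)^2 = 519.1888
  (33 - 56.2143)^2 = 538.9031
  (80 - 56.2143)^2 = 565.7602
  (94 - 56.2143)^2 = 1427.7602
  (88 - 56.2143)^2 = 1010.3316
Step 3: Sum of squared deviations = 9650.3571
Step 4: Population variance = 9650.3571 / 14 = 689.3112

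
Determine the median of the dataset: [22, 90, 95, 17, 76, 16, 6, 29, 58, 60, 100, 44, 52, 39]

48

Step 1: Sort the data in ascending order: [6, 16, 17, 22, 29, 39, 44, 52, 58, 60, 76, 90, 95, 100]
Step 2: The number of values is n = 14.
Step 3: Since n is even, the median is the average of positions 7 and 8:
  Median = (44 + 52) / 2 = 48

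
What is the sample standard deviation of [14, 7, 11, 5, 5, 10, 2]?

4.1519

Step 1: Compute the mean: 7.7143
Step 2: Sum of squared deviations from the mean: 103.4286
Step 3: Sample variance = 103.4286 / 6 = 17.2381
Step 4: Standard deviation = sqrt(17.2381) = 4.1519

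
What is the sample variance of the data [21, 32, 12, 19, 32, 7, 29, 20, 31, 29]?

78.1778

Step 1: Compute the mean: (21 + 32 + 12 + 19 + 32 + 7 + 29 + 20 + 31 + 29) / 10 = 23.2
Step 2: Compute squared deviations from the mean:
  (21 - 23.2)^2 = 4.84
  (32 - 23.2)^2 = 77.44
  (12 - 23.2)^2 = 125.44
  (19 - 23.2)^2 = 17.64
  (32 - 23.2)^2 = 77.44
  (7 - 23.2)^2 = 262.44
  (29 - 23.2)^2 = 33.64
  (20 - 23.2)^2 = 10.24
  (31 - 23.2)^2 = 60.84
  (29 - 23.2)^2 = 33.64
Step 3: Sum of squared deviations = 703.6
Step 4: Sample variance = 703.6 / 9 = 78.1778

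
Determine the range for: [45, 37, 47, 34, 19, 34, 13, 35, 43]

34

Step 1: Identify the maximum value: max = 47
Step 2: Identify the minimum value: min = 13
Step 3: Range = max - min = 47 - 13 = 34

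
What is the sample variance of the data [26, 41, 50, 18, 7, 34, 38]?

214.619

Step 1: Compute the mean: (26 + 41 + 50 + 18 + 7 + 34 + 38) / 7 = 30.5714
Step 2: Compute squared deviations from the mean:
  (26 - 30.5714)^2 = 20.898
  (41 - 30.5714)^2 = 108.7551
  (50 - 30.5714)^2 = 377.4694
  (18 - 30.5714)^2 = 158.0408
  (7 - 30.5714)^2 = 555.6122
  (34 - 30.5714)^2 = 11.7551
  (38 - 30.5714)^2 = 55.1837
Step 3: Sum of squared deviations = 1287.7143
Step 4: Sample variance = 1287.7143 / 6 = 214.619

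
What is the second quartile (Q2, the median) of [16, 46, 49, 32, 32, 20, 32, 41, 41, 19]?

32

Step 1: Sort the data: [16, 19, 20, 32, 32, 32, 41, 41, 46, 49]
Step 2: n = 10
Step 3: Q2 is the median. Since n is even, it is the average of the values at positions 5 and 6:
  Q2 = (32 + 32) / 2 = 32
Step 4: Q2 = 32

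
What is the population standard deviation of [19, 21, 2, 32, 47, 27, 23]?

12.6475

Step 1: Compute the mean: 24.4286
Step 2: Sum of squared deviations from the mean: 1119.7143
Step 3: Population variance = 1119.7143 / 7 = 159.9592
Step 4: Standard deviation = sqrt(159.9592) = 12.6475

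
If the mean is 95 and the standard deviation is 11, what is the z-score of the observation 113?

1.6364

Step 1: Recall the z-score formula: z = (x - mu) / sigma
Step 2: Substitute values: z = (113 - 95) / 11
Step 3: z = 18 / 11 = 1.6364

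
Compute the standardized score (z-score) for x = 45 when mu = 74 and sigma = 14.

-2.0714

Step 1: Recall the z-score formula: z = (x - mu) / sigma
Step 2: Substitute values: z = (45 - 74) / 14
Step 3: z = -29 / 14 = -2.0714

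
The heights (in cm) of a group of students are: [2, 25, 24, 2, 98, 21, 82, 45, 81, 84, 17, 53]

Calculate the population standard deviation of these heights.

32.857

Step 1: Compute the mean: 44.5
Step 2: Sum of squared deviations from the mean: 12955
Step 3: Population variance = 12955 / 12 = 1079.5833
Step 4: Standard deviation = sqrt(1079.5833) = 32.857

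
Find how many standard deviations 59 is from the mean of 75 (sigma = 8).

-2

Step 1: Recall the z-score formula: z = (x - mu) / sigma
Step 2: Substitute values: z = (59 - 75) / 8
Step 3: z = -16 / 8 = -2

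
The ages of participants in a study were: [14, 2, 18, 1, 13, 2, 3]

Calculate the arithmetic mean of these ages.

7.5714

Step 1: Sum all values: 14 + 2 + 18 + 1 + 13 + 2 + 3 = 53
Step 2: Count the number of values: n = 7
Step 3: Mean = sum / n = 53 / 7 = 7.5714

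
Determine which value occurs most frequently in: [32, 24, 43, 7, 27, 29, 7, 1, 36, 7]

7

Step 1: Count the frequency of each value:
  1: appears 1 time(s)
  7: appears 3 time(s)
  24: appears 1 time(s)
  27: appears 1 time(s)
  29: appears 1 time(s)
  32: appears 1 time(s)
  36: appears 1 time(s)
  43: appears 1 time(s)
Step 2: The value 7 appears most frequently (3 times).
Step 3: Mode = 7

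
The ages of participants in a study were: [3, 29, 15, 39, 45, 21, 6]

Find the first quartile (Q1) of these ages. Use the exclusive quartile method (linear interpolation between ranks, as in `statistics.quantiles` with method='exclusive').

6

Step 1: Sort the data: [3, 6, 15, 21, 29, 39, 45]
Step 2: n = 7
Step 3: Using the exclusive quartile method:
  Q1 = 6
  Q2 (median) = 21
  Q3 = 39
  IQR = Q3 - Q1 = 39 - 6 = 33
Step 4: Q1 = 6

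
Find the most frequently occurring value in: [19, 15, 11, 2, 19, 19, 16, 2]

19

Step 1: Count the frequency of each value:
  2: appears 2 time(s)
  11: appears 1 time(s)
  15: appears 1 time(s)
  16: appears 1 time(s)
  19: appears 3 time(s)
Step 2: The value 19 appears most frequently (3 times).
Step 3: Mode = 19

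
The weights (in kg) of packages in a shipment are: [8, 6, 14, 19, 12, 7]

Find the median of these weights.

10

Step 1: Sort the data in ascending order: [6, 7, 8, 12, 14, 19]
Step 2: The number of values is n = 6.
Step 3: Since n is even, the median is the average of positions 3 and 4:
  Median = (8 + 12) / 2 = 10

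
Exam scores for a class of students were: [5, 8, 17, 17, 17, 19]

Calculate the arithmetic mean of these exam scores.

13.8333

Step 1: Sum all values: 5 + 8 + 17 + 17 + 17 + 19 = 83
Step 2: Count the number of values: n = 6
Step 3: Mean = sum / n = 83 / 6 = 13.8333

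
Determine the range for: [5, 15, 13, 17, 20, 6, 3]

17

Step 1: Identify the maximum value: max = 20
Step 2: Identify the minimum value: min = 3
Step 3: Range = max - min = 20 - 3 = 17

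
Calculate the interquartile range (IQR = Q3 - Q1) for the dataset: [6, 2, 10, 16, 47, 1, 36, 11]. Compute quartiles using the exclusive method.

28

Step 1: Sort the data: [1, 2, 6, 10, 11, 16, 36, 47]
Step 2: n = 8
Step 3: Using the exclusive quartile method:
  Q1 = 3
  Q2 (median) = 10.5
  Q3 = 31
  IQR = Q3 - Q1 = 31 - 3 = 28
Step 4: IQR = 28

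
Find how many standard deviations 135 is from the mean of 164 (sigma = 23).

-1.2609

Step 1: Recall the z-score formula: z = (x - mu) / sigma
Step 2: Substitute values: z = (135 - 164) / 23
Step 3: z = -29 / 23 = -1.2609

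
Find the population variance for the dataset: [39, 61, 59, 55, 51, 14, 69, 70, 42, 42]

253.36

Step 1: Compute the mean: (39 + 61 + 59 + 55 + 51 + 14 + 69 + 70 + 42 + 42) / 10 = 50.2
Step 2: Compute squared deviations from the mean:
  (39 - 50.2)^2 = 125.44
  (61 - 50.2)^2 = 116.64
  (59 - 50.2)^2 = 77.44
  (55 - 50.2)^2 = 23.04
  (51 - 50.2)^2 = 0.64
  (14 - 50.2)^2 = 1310.44
  (69 - 50.2)^2 = 353.44
  (70 - 50.2)^2 = 392.04
  (42 - 50.2)^2 = 67.24
  (42 - 50.2)^2 = 67.24
Step 3: Sum of squared deviations = 2533.6
Step 4: Population variance = 2533.6 / 10 = 253.36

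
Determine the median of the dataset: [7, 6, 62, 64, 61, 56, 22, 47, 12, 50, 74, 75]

53

Step 1: Sort the data in ascending order: [6, 7, 12, 22, 47, 50, 56, 61, 62, 64, 74, 75]
Step 2: The number of values is n = 12.
Step 3: Since n is even, the median is the average of positions 6 and 7:
  Median = (50 + 56) / 2 = 53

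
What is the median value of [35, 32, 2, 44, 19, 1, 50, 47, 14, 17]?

25.5

Step 1: Sort the data in ascending order: [1, 2, 14, 17, 19, 32, 35, 44, 47, 50]
Step 2: The number of values is n = 10.
Step 3: Since n is even, the median is the average of positions 5 and 6:
  Median = (19 + 32) / 2 = 25.5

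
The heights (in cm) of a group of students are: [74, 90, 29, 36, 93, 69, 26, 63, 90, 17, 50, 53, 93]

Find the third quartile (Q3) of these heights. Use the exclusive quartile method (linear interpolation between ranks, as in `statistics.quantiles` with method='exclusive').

90

Step 1: Sort the data: [17, 26, 29, 36, 50, 53, 63, 69, 74, 90, 90, 93, 93]
Step 2: n = 13
Step 3: Using the exclusive quartile method:
  Q1 = 32.5
  Q2 (median) = 63
  Q3 = 90
  IQR = Q3 - Q1 = 90 - 32.5 = 57.5
Step 4: Q3 = 90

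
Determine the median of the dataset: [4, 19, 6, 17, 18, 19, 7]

17

Step 1: Sort the data in ascending order: [4, 6, 7, 17, 18, 19, 19]
Step 2: The number of values is n = 7.
Step 3: Since n is odd, the median is the middle value at position 4: 17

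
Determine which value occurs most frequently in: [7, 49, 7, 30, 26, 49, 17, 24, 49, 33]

49

Step 1: Count the frequency of each value:
  7: appears 2 time(s)
  17: appears 1 time(s)
  24: appears 1 time(s)
  26: appears 1 time(s)
  30: appears 1 time(s)
  33: appears 1 time(s)
  49: appears 3 time(s)
Step 2: The value 49 appears most frequently (3 times).
Step 3: Mode = 49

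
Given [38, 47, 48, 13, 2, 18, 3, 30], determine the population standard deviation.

17.3669

Step 1: Compute the mean: 24.875
Step 2: Sum of squared deviations from the mean: 2412.875
Step 3: Population variance = 2412.875 / 8 = 301.6094
Step 4: Standard deviation = sqrt(301.6094) = 17.3669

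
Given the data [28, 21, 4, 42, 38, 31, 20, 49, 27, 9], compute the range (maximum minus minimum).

45

Step 1: Identify the maximum value: max = 49
Step 2: Identify the minimum value: min = 4
Step 3: Range = max - min = 49 - 4 = 45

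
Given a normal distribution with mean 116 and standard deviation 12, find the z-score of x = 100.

-1.3333

Step 1: Recall the z-score formula: z = (x - mu) / sigma
Step 2: Substitute values: z = (100 - 116) / 12
Step 3: z = -16 / 12 = -1.3333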